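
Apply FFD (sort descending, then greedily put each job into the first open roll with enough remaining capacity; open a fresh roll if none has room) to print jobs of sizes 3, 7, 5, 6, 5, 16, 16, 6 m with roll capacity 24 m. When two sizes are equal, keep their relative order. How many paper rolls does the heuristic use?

Sorted descending: 16, 16, 7, 6, 6, 5, 5, 3.
  16 → roll 1 (new)  [load 16/24]
  16 → roll 2 (new)  [load 16/24]
  7 → roll 1  [load 23/24]
  6 → roll 2  [load 22/24]
  6 → roll 3 (new)  [load 6/24]
  5 → roll 3  [load 11/24]
  5 → roll 3  [load 16/24]
  3 → roll 3  [load 19/24]
3 paper rolls opened.

3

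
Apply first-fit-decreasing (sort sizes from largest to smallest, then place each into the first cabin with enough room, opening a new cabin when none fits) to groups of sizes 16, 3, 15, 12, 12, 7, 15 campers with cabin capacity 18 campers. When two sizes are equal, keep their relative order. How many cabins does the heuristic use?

6

Sorted descending: 16, 15, 15, 12, 12, 7, 3.
  16 → cabin 1 (new)  [load 16/18]
  15 → cabin 2 (new)  [load 15/18]
  15 → cabin 3 (new)  [load 15/18]
  12 → cabin 4 (new)  [load 12/18]
  12 → cabin 5 (new)  [load 12/18]
  7 → cabin 6 (new)  [load 7/18]
  3 → cabin 2  [load 18/18]
6 cabins opened.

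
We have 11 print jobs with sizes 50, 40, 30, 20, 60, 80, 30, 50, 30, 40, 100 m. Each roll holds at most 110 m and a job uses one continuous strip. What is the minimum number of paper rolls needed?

5

Total = 100 + 80 + 60 + 50 + 50 + 40 + 40 + 30 + 30 + 30 + 20 = 530 m.
Lower bound: ⌈530/110⌉ = 5 paper rolls.
A packing using 5 paper rolls:
  roll 1: 100 = 100
  roll 2: 80 + 30 = 110
  roll 3: 60 + 50 = 110
  roll 4: 50 + 40 + 20 = 110
  roll 5: 40 + 30 + 30 = 100
This matches the lower bound, so 5 is optimal.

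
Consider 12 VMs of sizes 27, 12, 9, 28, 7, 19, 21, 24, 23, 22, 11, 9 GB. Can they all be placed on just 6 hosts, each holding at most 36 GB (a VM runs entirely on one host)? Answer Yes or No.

No

Total = 212 GB; ⌈212/36⌉ = 6.
7 VMs each exceed half the capacity and cannot share a host, forcing at least 7 hosts.
At least 7 hosts are required, but only 6 are allowed.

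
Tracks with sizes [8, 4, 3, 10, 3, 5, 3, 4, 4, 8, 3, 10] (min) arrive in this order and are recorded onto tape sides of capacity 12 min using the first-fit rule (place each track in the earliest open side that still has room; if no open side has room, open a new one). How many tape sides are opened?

  8 → side 1 (new)  [load 8/12]
  4 → side 1  [load 12/12]
  3 → side 2 (new)  [load 3/12]
  10 → side 3 (new)  [load 10/12]
  3 → side 2  [load 6/12]
  5 → side 2  [load 11/12]
  3 → side 4 (new)  [load 3/12]
  4 → side 4  [load 7/12]
  4 → side 4  [load 11/12]
  8 → side 5 (new)  [load 8/12]
  3 → side 5  [load 11/12]
  10 → side 6 (new)  [load 10/12]
6 tape sides opened.

6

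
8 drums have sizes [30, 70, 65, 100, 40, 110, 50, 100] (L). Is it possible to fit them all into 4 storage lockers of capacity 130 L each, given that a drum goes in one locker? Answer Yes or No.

No

Total = 565 L; ⌈565/130⌉ = 5.
At least 5 storage lockers are required, but only 4 are allowed.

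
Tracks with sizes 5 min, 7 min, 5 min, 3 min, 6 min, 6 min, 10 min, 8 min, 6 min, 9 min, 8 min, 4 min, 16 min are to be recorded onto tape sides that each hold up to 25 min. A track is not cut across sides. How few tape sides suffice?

4

Total = 16 + 10 + 9 + 8 + 8 + 7 + 6 + 6 + 6 + 5 + 5 + 4 + 3 = 93 min.
Lower bound: ⌈93/25⌉ = 4 tape sides.
A packing using 4 tape sides:
  side 1: 16 + 9 = 25
  side 2: 10 + 8 + 7 = 25
  side 3: 8 + 6 + 6 + 5 = 25
  side 4: 6 + 5 + 4 + 3 = 18
This matches the lower bound, so 4 is optimal.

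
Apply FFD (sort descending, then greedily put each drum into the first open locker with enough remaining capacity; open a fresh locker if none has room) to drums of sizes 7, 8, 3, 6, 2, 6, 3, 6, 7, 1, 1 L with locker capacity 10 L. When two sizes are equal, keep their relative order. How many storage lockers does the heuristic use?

Sorted descending: 8, 7, 7, 6, 6, 6, 3, 3, 2, 1, 1.
  8 → locker 1 (new)  [load 8/10]
  7 → locker 2 (new)  [load 7/10]
  7 → locker 3 (new)  [load 7/10]
  6 → locker 4 (new)  [load 6/10]
  6 → locker 5 (new)  [load 6/10]
  6 → locker 6 (new)  [load 6/10]
  3 → locker 2  [load 10/10]
  3 → locker 3  [load 10/10]
  2 → locker 1  [load 10/10]
  1 → locker 4  [load 7/10]
  1 → locker 4  [load 8/10]
6 storage lockers opened.

6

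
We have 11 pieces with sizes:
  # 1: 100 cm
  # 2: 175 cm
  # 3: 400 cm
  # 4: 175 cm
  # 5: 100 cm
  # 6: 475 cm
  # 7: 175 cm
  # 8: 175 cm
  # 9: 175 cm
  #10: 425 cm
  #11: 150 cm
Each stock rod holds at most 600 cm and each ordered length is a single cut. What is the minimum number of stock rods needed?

Total = 475 + 425 + 400 + 175 + 175 + 175 + 175 + 175 + 150 + 100 + 100 = 2525 cm.
Lower bound: ⌈2525/600⌉ = 5 stock rods.
A packing using 5 stock rods:
  stock rod 1: 475 + 100 = 575
  stock rod 2: 425 + 175 = 600
  stock rod 3: 400 + 175 = 575
  stock rod 4: 175 + 175 + 175 = 525
  stock rod 5: 150 + 100 = 250
This matches the lower bound, so 5 is optimal.

5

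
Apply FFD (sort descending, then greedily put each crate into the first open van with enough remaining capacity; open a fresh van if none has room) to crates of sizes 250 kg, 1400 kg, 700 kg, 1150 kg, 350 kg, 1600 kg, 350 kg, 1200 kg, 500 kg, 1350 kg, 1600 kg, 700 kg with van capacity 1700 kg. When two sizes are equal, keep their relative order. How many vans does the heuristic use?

7

Sorted descending: 1600, 1600, 1400, 1350, 1200, 1150, 700, 700, 500, 350, 350, 250.
  1600 → van 1 (new)  [load 1600/1700]
  1600 → van 2 (new)  [load 1600/1700]
  1400 → van 3 (new)  [load 1400/1700]
  1350 → van 4 (new)  [load 1350/1700]
  1200 → van 5 (new)  [load 1200/1700]
  1150 → van 6 (new)  [load 1150/1700]
  700 → van 7 (new)  [load 700/1700]
  700 → van 7  [load 1400/1700]
  500 → van 5  [load 1700/1700]
  350 → van 4  [load 1700/1700]
  350 → van 6  [load 1500/1700]
  250 → van 3  [load 1650/1700]
7 vans opened.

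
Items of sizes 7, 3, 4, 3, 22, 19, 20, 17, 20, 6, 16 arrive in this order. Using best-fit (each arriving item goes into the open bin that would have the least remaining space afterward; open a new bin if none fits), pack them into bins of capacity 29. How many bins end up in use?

  7 → bin 1 (new)  [load 7/29]
  3 → bin 1  [load 10/29]
  4 → bin 1  [load 14/29]
  3 → bin 1  [load 17/29]
  22 → bin 2 (new)  [load 22/29]
  19 → bin 3 (new)  [load 19/29]
  20 → bin 4 (new)  [load 20/29]
  17 → bin 5 (new)  [load 17/29]
  20 → bin 6 (new)  [load 20/29]
  6 → bin 2  [load 28/29]
  16 → bin 7 (new)  [load 16/29]
7 bins opened.

7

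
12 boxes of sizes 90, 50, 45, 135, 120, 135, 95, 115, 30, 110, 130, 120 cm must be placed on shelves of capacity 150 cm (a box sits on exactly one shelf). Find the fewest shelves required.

Total = 135 + 135 + 130 + 120 + 120 + 115 + 110 + 95 + 90 + 50 + 45 + 30 = 1175 cm.
Lower bound: ⌈1175/150⌉ = 8 shelves.
Also, 9 boxes each exceed 75 cm, and no two of those can share a shelf, so at least 9 shelves are needed.
A packing using 9 shelves:
  shelf 1: 135 = 135
  shelf 2: 135 = 135
  shelf 3: 130 = 130
  shelf 4: 120 + 30 = 150
  shelf 5: 120 = 120
  shelf 6: 115 = 115
  shelf 7: 110 = 110
  shelf 8: 95 + 50 = 145
  shelf 9: 90 + 45 = 135
This matches the lower bound, so 9 is optimal.

9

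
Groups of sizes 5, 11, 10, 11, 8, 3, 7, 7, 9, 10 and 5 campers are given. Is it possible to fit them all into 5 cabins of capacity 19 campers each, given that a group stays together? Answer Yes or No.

A valid assignment using 5 cabins:
  cabin 1: 11 + 8 = 19
  cabin 2: 11 + 7 = 18
  cabin 3: 10 + 9 = 19
  cabin 4: 10 + 7 = 17
  cabin 5: 5 + 5 + 3 = 13
Every load is within 19 campers, so 5 cabins suffice.

Yes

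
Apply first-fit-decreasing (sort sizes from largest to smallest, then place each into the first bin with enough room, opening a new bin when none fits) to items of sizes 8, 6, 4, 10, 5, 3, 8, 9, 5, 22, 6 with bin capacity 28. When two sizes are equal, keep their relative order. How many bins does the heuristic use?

4

Sorted descending: 22, 10, 9, 8, 8, 6, 6, 5, 5, 4, 3.
  22 → bin 1 (new)  [load 22/28]
  10 → bin 2 (new)  [load 10/28]
  9 → bin 2  [load 19/28]
  8 → bin 2  [load 27/28]
  8 → bin 3 (new)  [load 8/28]
  6 → bin 1  [load 28/28]
  6 → bin 3  [load 14/28]
  5 → bin 3  [load 19/28]
  5 → bin 3  [load 24/28]
  4 → bin 3  [load 28/28]
  3 → bin 4 (new)  [load 3/28]
4 bins opened.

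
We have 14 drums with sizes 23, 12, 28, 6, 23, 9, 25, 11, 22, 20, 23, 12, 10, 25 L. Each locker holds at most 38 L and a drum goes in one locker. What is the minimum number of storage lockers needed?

Total = 28 + 25 + 25 + 23 + 23 + 23 + 22 + 20 + 12 + 12 + 11 + 10 + 9 + 6 = 249 L.
Lower bound: ⌈249/38⌉ = 7 storage lockers.
Also, 8 drums each exceed 19 L, and no two of those can share a locker, so at least 8 storage lockers are needed.
A packing using 8 storage lockers:
  locker 1: 28 + 10 = 38
  locker 2: 25 + 12 = 37
  locker 3: 25 + 12 = 37
  locker 4: 23 + 11 = 34
  locker 5: 23 + 9 + 6 = 38
  locker 6: 23 = 23
  locker 7: 22 = 22
  locker 8: 20 = 20
This matches the lower bound, so 8 is optimal.

8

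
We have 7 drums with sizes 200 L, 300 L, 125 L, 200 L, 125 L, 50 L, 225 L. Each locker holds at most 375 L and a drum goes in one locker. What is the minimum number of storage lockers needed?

Total = 300 + 225 + 200 + 200 + 125 + 125 + 50 = 1225 L.
Lower bound: ⌈1225/375⌉ = 4 storage lockers.
A packing using 4 storage lockers:
  locker 1: 300 + 50 = 350
  locker 2: 225 + 125 = 350
  locker 3: 200 + 125 = 325
  locker 4: 200 = 200
This matches the lower bound, so 4 is optimal.

4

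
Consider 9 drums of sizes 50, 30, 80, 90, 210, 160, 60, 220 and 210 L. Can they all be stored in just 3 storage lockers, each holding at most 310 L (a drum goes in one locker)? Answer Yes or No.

No

Total = 1110 L; ⌈1110/310⌉ = 4.
At least 4 storage lockers are required, but only 3 are allowed.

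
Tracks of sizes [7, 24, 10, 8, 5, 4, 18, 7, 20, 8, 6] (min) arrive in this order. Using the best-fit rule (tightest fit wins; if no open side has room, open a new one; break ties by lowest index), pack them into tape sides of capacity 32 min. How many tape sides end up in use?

  7 → side 1 (new)  [load 7/32]
  24 → side 1  [load 31/32]
  10 → side 2 (new)  [load 10/32]
  8 → side 2  [load 18/32]
  5 → side 2  [load 23/32]
  4 → side 2  [load 27/32]
  18 → side 3 (new)  [load 18/32]
  7 → side 3  [load 25/32]
  20 → side 4 (new)  [load 20/32]
  8 → side 4  [load 28/32]
  6 → side 3  [load 31/32]
4 tape sides opened.

4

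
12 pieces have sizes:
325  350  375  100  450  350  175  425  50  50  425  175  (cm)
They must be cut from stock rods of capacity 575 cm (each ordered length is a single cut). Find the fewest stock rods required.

7

Total = 450 + 425 + 425 + 375 + 350 + 350 + 325 + 175 + 175 + 100 + 50 + 50 = 3250 cm.
Lower bound: ⌈3250/575⌉ = 6 stock rods.
Also, 7 pieces each exceed 575/2 cm, and no two of those can share a stock rod, so at least 7 stock rods are needed.
A packing using 7 stock rods:
  stock rod 1: 450 + 100 = 550
  stock rod 2: 425 + 50 + 50 = 525
  stock rod 3: 425 = 425
  stock rod 4: 375 + 175 = 550
  stock rod 5: 350 + 175 = 525
  stock rod 6: 350 = 350
  stock rod 7: 325 = 325
This matches the lower bound, so 7 is optimal.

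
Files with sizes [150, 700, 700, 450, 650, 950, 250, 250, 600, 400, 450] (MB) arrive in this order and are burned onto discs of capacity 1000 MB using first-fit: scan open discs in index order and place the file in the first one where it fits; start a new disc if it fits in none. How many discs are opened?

  150 → disc 1 (new)  [load 150/1000]
  700 → disc 1  [load 850/1000]
  700 → disc 2 (new)  [load 700/1000]
  450 → disc 3 (new)  [load 450/1000]
  650 → disc 4 (new)  [load 650/1000]
  950 → disc 5 (new)  [load 950/1000]
  250 → disc 2  [load 950/1000]
  250 → disc 3  [load 700/1000]
  600 → disc 6 (new)  [load 600/1000]
  400 → disc 6  [load 1000/1000]
  450 → disc 7 (new)  [load 450/1000]
7 discs opened.

7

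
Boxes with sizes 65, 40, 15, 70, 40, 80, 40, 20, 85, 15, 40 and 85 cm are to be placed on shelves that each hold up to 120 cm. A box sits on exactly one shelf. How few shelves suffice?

6

Total = 85 + 85 + 80 + 70 + 65 + 40 + 40 + 40 + 40 + 20 + 15 + 15 = 595 cm.
Lower bound: ⌈595/120⌉ = 5 shelves.
A packing using 6 shelves:
  shelf 1: 85 + 20 + 15 = 120
  shelf 2: 85 + 15 = 100
  shelf 3: 80 + 40 = 120
  shelf 4: 70 + 40 = 110
  shelf 5: 65 + 40 = 105
  shelf 6: 40 = 40
No arrangement into 5 shelves stays within capacity, so 6 is optimal.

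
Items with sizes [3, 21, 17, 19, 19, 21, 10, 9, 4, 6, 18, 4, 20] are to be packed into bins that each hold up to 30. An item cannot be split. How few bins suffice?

Total = 21 + 21 + 20 + 19 + 19 + 18 + 17 + 10 + 9 + 6 + 4 + 4 + 3 = 171.
Lower bound: ⌈171/30⌉ = 6 bins.
Also, 7 items each exceed 15, and no two of those can share a bin, so at least 7 bins are needed.
A packing using 7 bins:
  bin 1: 21 + 9 = 30
  bin 2: 21 + 6 + 3 = 30
  bin 3: 20 + 10 = 30
  bin 4: 19 + 4 + 4 = 27
  bin 5: 19 = 19
  bin 6: 18 = 18
  bin 7: 17 = 17
This matches the lower bound, so 7 is optimal.

7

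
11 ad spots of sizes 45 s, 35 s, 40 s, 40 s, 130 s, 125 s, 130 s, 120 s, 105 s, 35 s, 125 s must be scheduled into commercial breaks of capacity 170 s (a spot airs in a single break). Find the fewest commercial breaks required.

Total = 130 + 130 + 125 + 125 + 120 + 105 + 45 + 40 + 40 + 35 + 35 = 930 s.
Lower bound: ⌈930/170⌉ = 6 commercial breaks.
A packing using 6 commercial breaks:
  break 1: 130 + 40 = 170
  break 2: 130 + 40 = 170
  break 3: 125 + 45 = 170
  break 4: 125 + 35 = 160
  break 5: 120 + 35 = 155
  break 6: 105 = 105
This matches the lower bound, so 6 is optimal.

6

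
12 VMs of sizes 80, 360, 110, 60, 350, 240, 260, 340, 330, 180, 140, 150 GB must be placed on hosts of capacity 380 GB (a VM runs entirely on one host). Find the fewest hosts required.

Total = 360 + 350 + 340 + 330 + 260 + 240 + 180 + 150 + 140 + 110 + 80 + 60 = 2600 GB.
Lower bound: ⌈2600/380⌉ = 7 hosts.
A packing using 8 hosts:
  host 1: 360 = 360
  host 2: 350 = 350
  host 3: 340 = 340
  host 4: 330 = 330
  host 5: 260 + 110 = 370
  host 6: 240 + 140 = 380
  host 7: 180 + 150 = 330
  host 8: 80 + 60 = 140
No arrangement into 7 hosts stays within capacity, so 8 is optimal.

8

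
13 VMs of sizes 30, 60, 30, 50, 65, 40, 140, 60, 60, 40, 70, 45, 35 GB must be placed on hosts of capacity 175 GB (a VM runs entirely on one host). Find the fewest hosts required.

5

Total = 140 + 70 + 65 + 60 + 60 + 60 + 50 + 45 + 40 + 40 + 35 + 30 + 30 = 725 GB.
Lower bound: ⌈725/175⌉ = 5 hosts.
A packing using 5 hosts:
  host 1: 140 + 35 = 175
  host 2: 70 + 65 + 40 = 175
  host 3: 60 + 60 + 50 = 170
  host 4: 60 + 45 + 40 + 30 = 175
  host 5: 30 = 30
This matches the lower bound, so 5 is optimal.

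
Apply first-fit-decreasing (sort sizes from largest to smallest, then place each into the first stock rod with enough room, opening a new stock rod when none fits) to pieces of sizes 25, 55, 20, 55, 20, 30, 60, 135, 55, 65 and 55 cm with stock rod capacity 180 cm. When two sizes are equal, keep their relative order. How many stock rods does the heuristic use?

Sorted descending: 135, 65, 60, 55, 55, 55, 55, 30, 25, 20, 20.
  135 → stock rod 1 (new)  [load 135/180]
  65 → stock rod 2 (new)  [load 65/180]
  60 → stock rod 2  [load 125/180]
  55 → stock rod 2  [load 180/180]
  55 → stock rod 3 (new)  [load 55/180]
  55 → stock rod 3  [load 110/180]
  55 → stock rod 3  [load 165/180]
  30 → stock rod 1  [load 165/180]
  25 → stock rod 4 (new)  [load 25/180]
  20 → stock rod 4  [load 45/180]
  20 → stock rod 4  [load 65/180]
4 stock rods opened.

4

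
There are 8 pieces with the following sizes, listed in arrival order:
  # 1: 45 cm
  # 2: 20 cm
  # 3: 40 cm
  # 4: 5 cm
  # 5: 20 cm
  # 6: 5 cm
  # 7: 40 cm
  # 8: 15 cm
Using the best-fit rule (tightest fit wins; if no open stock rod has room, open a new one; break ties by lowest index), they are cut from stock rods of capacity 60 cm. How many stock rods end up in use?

4

  45 → stock rod 1 (new)  [load 45/60]
  20 → stock rod 2 (new)  [load 20/60]
  40 → stock rod 2  [load 60/60]
  5 → stock rod 1  [load 50/60]
  20 → stock rod 3 (new)  [load 20/60]
  5 → stock rod 1  [load 55/60]
  40 → stock rod 3  [load 60/60]
  15 → stock rod 4 (new)  [load 15/60]
4 stock rods opened.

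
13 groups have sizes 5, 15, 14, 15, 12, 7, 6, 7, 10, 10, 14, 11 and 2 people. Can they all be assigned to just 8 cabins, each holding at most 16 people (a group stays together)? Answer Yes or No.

No

Total = 128 people; ⌈128/16⌉ = 8.
The bound of 8 does not rule out 8, but exhaustive search shows no assignment into 8 cabins of capacity 16 people exists — the minimum is 9.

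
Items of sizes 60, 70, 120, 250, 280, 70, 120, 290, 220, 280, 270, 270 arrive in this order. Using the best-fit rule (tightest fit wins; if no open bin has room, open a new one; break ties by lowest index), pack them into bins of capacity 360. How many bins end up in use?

  60 → bin 1 (new)  [load 60/360]
  70 → bin 1  [load 130/360]
  120 → bin 1  [load 250/360]
  250 → bin 2 (new)  [load 250/360]
  280 → bin 3 (new)  [load 280/360]
  70 → bin 3  [load 350/360]
  120 → bin 4 (new)  [load 120/360]
  290 → bin 5 (new)  [load 290/360]
  220 → bin 4  [load 340/360]
  280 → bin 6 (new)  [load 280/360]
  270 → bin 7 (new)  [load 270/360]
  270 → bin 8 (new)  [load 270/360]
8 bins opened.

8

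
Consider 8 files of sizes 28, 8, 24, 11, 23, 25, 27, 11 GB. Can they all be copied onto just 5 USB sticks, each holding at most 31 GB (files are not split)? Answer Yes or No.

No

Total = 157 GB; ⌈157/31⌉ = 6.
At least 6 USB sticks are required, but only 5 are allowed.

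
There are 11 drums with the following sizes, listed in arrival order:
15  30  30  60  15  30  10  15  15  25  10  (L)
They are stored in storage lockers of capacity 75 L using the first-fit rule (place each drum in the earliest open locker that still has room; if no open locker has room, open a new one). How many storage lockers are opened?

  15 → locker 1 (new)  [load 15/75]
  30 → locker 1  [load 45/75]
  30 → locker 1  [load 75/75]
  60 → locker 2 (new)  [load 60/75]
  15 → locker 2  [load 75/75]
  30 → locker 3 (new)  [load 30/75]
  10 → locker 3  [load 40/75]
  15 → locker 3  [load 55/75]
  15 → locker 3  [load 70/75]
  25 → locker 4 (new)  [load 25/75]
  10 → locker 4  [load 35/75]
4 storage lockers opened.

4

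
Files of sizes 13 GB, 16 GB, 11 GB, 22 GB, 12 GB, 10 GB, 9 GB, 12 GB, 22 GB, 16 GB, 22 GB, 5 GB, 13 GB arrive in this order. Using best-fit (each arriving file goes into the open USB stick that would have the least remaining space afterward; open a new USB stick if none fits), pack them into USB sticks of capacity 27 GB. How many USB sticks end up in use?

  13 → USB stick 1 (new)  [load 13/27]
  16 → USB stick 2 (new)  [load 16/27]
  11 → USB stick 2  [load 27/27]
  22 → USB stick 3 (new)  [load 22/27]
  12 → USB stick 1  [load 25/27]
  10 → USB stick 4 (new)  [load 10/27]
  9 → USB stick 4  [load 19/27]
  12 → USB stick 5 (new)  [load 12/27]
  22 → USB stick 6 (new)  [load 22/27]
  16 → USB stick 7 (new)  [load 16/27]
  22 → USB stick 8 (new)  [load 22/27]
  5 → USB stick 3  [load 27/27]
  13 → USB stick 5  [load 25/27]
8 USB sticks opened.

8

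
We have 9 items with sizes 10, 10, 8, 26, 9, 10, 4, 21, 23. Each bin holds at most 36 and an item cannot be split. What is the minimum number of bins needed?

4

Total = 26 + 23 + 21 + 10 + 10 + 10 + 9 + 8 + 4 = 121.
Lower bound: ⌈121/36⌉ = 4 bins.
A packing using 4 bins:
  bin 1: 26 + 10 = 36
  bin 2: 23 + 10 = 33
  bin 3: 21 + 10 + 4 = 35
  bin 4: 9 + 8 = 17
This matches the lower bound, so 4 is optimal.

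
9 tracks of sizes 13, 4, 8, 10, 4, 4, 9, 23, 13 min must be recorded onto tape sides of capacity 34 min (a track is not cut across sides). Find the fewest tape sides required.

3

Total = 23 + 13 + 13 + 10 + 9 + 8 + 4 + 4 + 4 = 88 min.
Lower bound: ⌈88/34⌉ = 3 tape sides.
A packing using 3 tape sides:
  side 1: 23 + 10 = 33
  side 2: 13 + 13 + 8 = 34
  side 3: 9 + 4 + 4 + 4 = 21
This matches the lower bound, so 3 is optimal.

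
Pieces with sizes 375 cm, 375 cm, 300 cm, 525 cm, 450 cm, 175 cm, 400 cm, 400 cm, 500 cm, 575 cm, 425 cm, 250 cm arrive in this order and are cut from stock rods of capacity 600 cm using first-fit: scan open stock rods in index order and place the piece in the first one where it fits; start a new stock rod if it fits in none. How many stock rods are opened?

  375 → stock rod 1 (new)  [load 375/600]
  375 → stock rod 2 (new)  [load 375/600]
  300 → stock rod 3 (new)  [load 300/600]
  525 → stock rod 4 (new)  [load 525/600]
  450 → stock rod 5 (new)  [load 450/600]
  175 → stock rod 1  [load 550/600]
  400 → stock rod 6 (new)  [load 400/600]
  400 → stock rod 7 (new)  [load 400/600]
  500 → stock rod 8 (new)  [load 500/600]
  575 → stock rod 9 (new)  [load 575/600]
  425 → stock rod 10 (new)  [load 425/600]
  250 → stock rod 3  [load 550/600]
10 stock rods opened.

10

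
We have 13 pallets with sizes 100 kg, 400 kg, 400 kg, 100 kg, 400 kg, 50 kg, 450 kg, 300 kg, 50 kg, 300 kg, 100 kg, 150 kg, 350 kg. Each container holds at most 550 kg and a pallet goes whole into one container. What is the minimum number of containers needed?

Total = 450 + 400 + 400 + 400 + 350 + 300 + 300 + 150 + 100 + 100 + 100 + 50 + 50 = 3150 kg.
Lower bound: ⌈3150/550⌉ = 6 containers.
Also, 7 pallets each exceed 275 kg, and no two of those can share a container, so at least 7 containers are needed.
A packing using 7 containers:
  container 1: 450 + 100 = 550
  container 2: 400 + 150 = 550
  container 3: 400 + 100 + 50 = 550
  container 4: 400 + 100 + 50 = 550
  container 5: 350 = 350
  container 6: 300 = 300
  container 7: 300 = 300
This matches the lower bound, so 7 is optimal.

7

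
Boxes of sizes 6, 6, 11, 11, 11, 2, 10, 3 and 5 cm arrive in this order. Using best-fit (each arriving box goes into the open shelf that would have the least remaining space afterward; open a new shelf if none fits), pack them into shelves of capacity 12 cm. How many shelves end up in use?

  6 → shelf 1 (new)  [load 6/12]
  6 → shelf 1  [load 12/12]
  11 → shelf 2 (new)  [load 11/12]
  11 → shelf 3 (new)  [load 11/12]
  11 → shelf 4 (new)  [load 11/12]
  2 → shelf 5 (new)  [load 2/12]
  10 → shelf 5  [load 12/12]
  3 → shelf 6 (new)  [load 3/12]
  5 → shelf 6  [load 8/12]
6 shelves opened.

6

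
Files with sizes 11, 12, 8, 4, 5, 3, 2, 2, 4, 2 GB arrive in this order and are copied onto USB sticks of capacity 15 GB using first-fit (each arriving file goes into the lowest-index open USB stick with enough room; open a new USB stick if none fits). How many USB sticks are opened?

4

  11 → USB stick 1 (new)  [load 11/15]
  12 → USB stick 2 (new)  [load 12/15]
  8 → USB stick 3 (new)  [load 8/15]
  4 → USB stick 1  [load 15/15]
  5 → USB stick 3  [load 13/15]
  3 → USB stick 2  [load 15/15]
  2 → USB stick 3  [load 15/15]
  2 → USB stick 4 (new)  [load 2/15]
  4 → USB stick 4  [load 6/15]
  2 → USB stick 4  [load 8/15]
4 USB sticks opened.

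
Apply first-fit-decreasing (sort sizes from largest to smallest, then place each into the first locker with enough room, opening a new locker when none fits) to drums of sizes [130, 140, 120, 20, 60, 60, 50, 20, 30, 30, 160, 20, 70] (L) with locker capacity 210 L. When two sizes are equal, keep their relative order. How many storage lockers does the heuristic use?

5

Sorted descending: 160, 140, 130, 120, 70, 60, 60, 50, 30, 30, 20, 20, 20.
  160 → locker 1 (new)  [load 160/210]
  140 → locker 2 (new)  [load 140/210]
  130 → locker 3 (new)  [load 130/210]
  120 → locker 4 (new)  [load 120/210]
  70 → locker 2  [load 210/210]
  60 → locker 3  [load 190/210]
  60 → locker 4  [load 180/210]
  50 → locker 1  [load 210/210]
  30 → locker 4  [load 210/210]
  30 → locker 5 (new)  [load 30/210]
  20 → locker 3  [load 210/210]
  20 → locker 5  [load 50/210]
  20 → locker 5  [load 70/210]
5 storage lockers opened.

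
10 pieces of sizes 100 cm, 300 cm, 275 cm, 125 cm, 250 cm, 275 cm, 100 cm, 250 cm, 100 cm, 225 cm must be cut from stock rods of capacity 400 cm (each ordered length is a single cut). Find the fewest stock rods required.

6

Total = 300 + 275 + 275 + 250 + 250 + 225 + 125 + 100 + 100 + 100 = 2000 cm.
Lower bound: ⌈2000/400⌉ = 5 stock rods.
Also, 6 pieces each exceed 200 cm, and no two of those can share a stock rod, so at least 6 stock rods are needed.
A packing using 6 stock rods:
  stock rod 1: 300 + 100 = 400
  stock rod 2: 275 + 125 = 400
  stock rod 3: 275 + 100 = 375
  stock rod 4: 250 + 100 = 350
  stock rod 5: 250 = 250
  stock rod 6: 225 = 225
This matches the lower bound, so 6 is optimal.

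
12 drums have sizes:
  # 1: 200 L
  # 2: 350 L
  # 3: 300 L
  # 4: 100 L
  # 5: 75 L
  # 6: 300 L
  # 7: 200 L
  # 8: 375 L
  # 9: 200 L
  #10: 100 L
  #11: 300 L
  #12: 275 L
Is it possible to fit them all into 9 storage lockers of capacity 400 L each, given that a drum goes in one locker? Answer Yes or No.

Yes

A valid assignment using 8 storage lockers:
  locker 1: 375 = 375
  locker 2: 350 = 350
  locker 3: 300 + 100 = 400
  locker 4: 300 + 100 = 400
  locker 5: 300 + 75 = 375
  locker 6: 275 = 275
  locker 7: 200 + 200 = 400
  locker 8: 200 = 200
That uses only 8 ≤ 9, so 9 storage lockers are enough.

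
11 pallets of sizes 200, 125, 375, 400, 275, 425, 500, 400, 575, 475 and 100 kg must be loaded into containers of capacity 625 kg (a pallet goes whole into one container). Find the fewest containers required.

8

Total = 575 + 500 + 475 + 425 + 400 + 400 + 375 + 275 + 200 + 125 + 100 = 3850 kg.
Lower bound: ⌈3850/625⌉ = 7 containers.
A packing using 8 containers:
  container 1: 575 = 575
  container 2: 500 + 125 = 625
  container 3: 475 + 100 = 575
  container 4: 425 + 200 = 625
  container 5: 400 = 400
  container 6: 400 = 400
  container 7: 375 = 375
  container 8: 275 = 275
No arrangement into 7 containers stays within capacity, so 8 is optimal.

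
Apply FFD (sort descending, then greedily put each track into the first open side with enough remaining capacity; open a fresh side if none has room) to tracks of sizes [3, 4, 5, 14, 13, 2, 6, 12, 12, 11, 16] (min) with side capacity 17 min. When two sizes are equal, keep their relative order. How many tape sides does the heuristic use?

6

Sorted descending: 16, 14, 13, 12, 12, 11, 6, 5, 4, 3, 2.
  16 → side 1 (new)  [load 16/17]
  14 → side 2 (new)  [load 14/17]
  13 → side 3 (new)  [load 13/17]
  12 → side 4 (new)  [load 12/17]
  12 → side 5 (new)  [load 12/17]
  11 → side 6 (new)  [load 11/17]
  6 → side 6  [load 17/17]
  5 → side 4  [load 17/17]
  4 → side 3  [load 17/17]
  3 → side 2  [load 17/17]
  2 → side 5  [load 14/17]
6 tape sides opened.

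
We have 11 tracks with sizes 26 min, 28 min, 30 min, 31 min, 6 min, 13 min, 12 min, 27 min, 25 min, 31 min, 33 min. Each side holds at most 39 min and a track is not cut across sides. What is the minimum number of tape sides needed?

8

Total = 33 + 31 + 31 + 30 + 28 + 27 + 26 + 25 + 13 + 12 + 6 = 262 min.
Lower bound: ⌈262/39⌉ = 7 tape sides.
Also, 8 tracks each exceed 39/2 min, and no two of those can share a side, so at least 8 tape sides are needed.
A packing using 8 tape sides:
  side 1: 33 + 6 = 39
  side 2: 31 = 31
  side 3: 31 = 31
  side 4: 30 = 30
  side 5: 28 = 28
  side 6: 27 + 12 = 39
  side 7: 26 + 13 = 39
  side 8: 25 = 25
This matches the lower bound, so 8 is optimal.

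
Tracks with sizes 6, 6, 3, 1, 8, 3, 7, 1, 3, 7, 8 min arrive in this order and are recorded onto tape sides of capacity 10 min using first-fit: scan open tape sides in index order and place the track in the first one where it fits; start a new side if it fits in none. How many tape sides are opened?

  6 → side 1 (new)  [load 6/10]
  6 → side 2 (new)  [load 6/10]
  3 → side 1  [load 9/10]
  1 → side 1  [load 10/10]
  8 → side 3 (new)  [load 8/10]
  3 → side 2  [load 9/10]
  7 → side 4 (new)  [load 7/10]
  1 → side 2  [load 10/10]
  3 → side 4  [load 10/10]
  7 → side 5 (new)  [load 7/10]
  8 → side 6 (new)  [load 8/10]
6 tape sides opened.

6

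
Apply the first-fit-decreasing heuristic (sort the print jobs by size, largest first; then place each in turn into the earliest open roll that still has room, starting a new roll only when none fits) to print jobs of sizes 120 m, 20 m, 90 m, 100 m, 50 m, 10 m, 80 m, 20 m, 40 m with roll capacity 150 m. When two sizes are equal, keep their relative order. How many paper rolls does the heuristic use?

Sorted descending: 120, 100, 90, 80, 50, 40, 20, 20, 10.
  120 → roll 1 (new)  [load 120/150]
  100 → roll 2 (new)  [load 100/150]
  90 → roll 3 (new)  [load 90/150]
  80 → roll 4 (new)  [load 80/150]
  50 → roll 2  [load 150/150]
  40 → roll 3  [load 130/150]
  20 → roll 1  [load 140/150]
  20 → roll 3  [load 150/150]
  10 → roll 1  [load 150/150]
4 paper rolls opened.

4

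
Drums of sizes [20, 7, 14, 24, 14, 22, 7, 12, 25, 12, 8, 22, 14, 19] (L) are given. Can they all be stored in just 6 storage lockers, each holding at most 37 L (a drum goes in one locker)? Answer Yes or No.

Total = 220 L; ⌈220/37⌉ = 6.
The bound of 6 does not rule out 6, but exhaustive search shows no assignment into 6 storage lockers of capacity 37 L exists — the minimum is 7.

No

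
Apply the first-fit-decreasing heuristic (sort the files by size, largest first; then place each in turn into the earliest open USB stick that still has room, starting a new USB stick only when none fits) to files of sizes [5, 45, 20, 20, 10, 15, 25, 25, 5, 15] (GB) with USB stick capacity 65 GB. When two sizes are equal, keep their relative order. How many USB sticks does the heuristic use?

Sorted descending: 45, 25, 25, 20, 20, 15, 15, 10, 5, 5.
  45 → USB stick 1 (new)  [load 45/65]
  25 → USB stick 2 (new)  [load 25/65]
  25 → USB stick 2  [load 50/65]
  20 → USB stick 1  [load 65/65]
  20 → USB stick 3 (new)  [load 20/65]
  15 → USB stick 2  [load 65/65]
  15 → USB stick 3  [load 35/65]
  10 → USB stick 3  [load 45/65]
  5 → USB stick 3  [load 50/65]
  5 → USB stick 3  [load 55/65]
3 USB sticks opened.

3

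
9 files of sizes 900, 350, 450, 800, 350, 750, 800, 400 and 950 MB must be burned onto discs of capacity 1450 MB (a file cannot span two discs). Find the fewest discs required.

Total = 950 + 900 + 800 + 800 + 750 + 450 + 400 + 350 + 350 = 5750 MB.
Lower bound: ⌈5750/1450⌉ = 4 discs.
Also, 5 files each exceed 725 MB, and no two of those can share a disc, so at least 5 discs are needed.
A packing using 5 discs:
  disc 1: 950 + 450 = 1400
  disc 2: 900 + 400 = 1300
  disc 3: 800 + 350 = 1150
  disc 4: 800 + 350 = 1150
  disc 5: 750 = 750
This matches the lower bound, so 5 is optimal.

5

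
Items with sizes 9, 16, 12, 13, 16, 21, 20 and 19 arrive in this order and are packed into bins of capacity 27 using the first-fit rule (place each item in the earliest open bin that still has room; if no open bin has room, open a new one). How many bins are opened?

6

  9 → bin 1 (new)  [load 9/27]
  16 → bin 1  [load 25/27]
  12 → bin 2 (new)  [load 12/27]
  13 → bin 2  [load 25/27]
  16 → bin 3 (new)  [load 16/27]
  21 → bin 4 (new)  [load 21/27]
  20 → bin 5 (new)  [load 20/27]
  19 → bin 6 (new)  [load 19/27]
6 bins opened.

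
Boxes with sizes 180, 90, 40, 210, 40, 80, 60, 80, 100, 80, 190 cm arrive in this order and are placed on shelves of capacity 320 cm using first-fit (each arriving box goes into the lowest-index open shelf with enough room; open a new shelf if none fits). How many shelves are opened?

4

  180 → shelf 1 (new)  [load 180/320]
  90 → shelf 1  [load 270/320]
  40 → shelf 1  [load 310/320]
  210 → shelf 2 (new)  [load 210/320]
  40 → shelf 2  [load 250/320]
  80 → shelf 3 (new)  [load 80/320]
  60 → shelf 2  [load 310/320]
  80 → shelf 3  [load 160/320]
  100 → shelf 3  [load 260/320]
  80 → shelf 4 (new)  [load 80/320]
  190 → shelf 4  [load 270/320]
4 shelves opened.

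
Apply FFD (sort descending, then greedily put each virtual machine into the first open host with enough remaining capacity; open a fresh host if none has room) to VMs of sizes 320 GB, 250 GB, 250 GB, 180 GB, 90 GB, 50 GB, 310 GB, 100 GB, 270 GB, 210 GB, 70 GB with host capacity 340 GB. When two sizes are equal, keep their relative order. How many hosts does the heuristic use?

7

Sorted descending: 320, 310, 270, 250, 250, 210, 180, 100, 90, 70, 50.
  320 → host 1 (new)  [load 320/340]
  310 → host 2 (new)  [load 310/340]
  270 → host 3 (new)  [load 270/340]
  250 → host 4 (new)  [load 250/340]
  250 → host 5 (new)  [load 250/340]
  210 → host 6 (new)  [load 210/340]
  180 → host 7 (new)  [load 180/340]
  100 → host 6  [load 310/340]
  90 → host 4  [load 340/340]
  70 → host 3  [load 340/340]
  50 → host 5  [load 300/340]
7 hosts opened.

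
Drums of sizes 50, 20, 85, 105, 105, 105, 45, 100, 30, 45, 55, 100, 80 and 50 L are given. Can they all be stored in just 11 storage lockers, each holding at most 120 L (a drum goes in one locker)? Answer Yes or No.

A valid assignment using 10 storage lockers:
  locker 1: 105 = 105
  locker 2: 105 = 105
  locker 3: 105 = 105
  locker 4: 100 + 20 = 120
  locker 5: 100 = 100
  locker 6: 85 + 30 = 115
  locker 7: 80 = 80
  locker 8: 55 + 50 = 105
  locker 9: 50 + 45 = 95
  locker 10: 45 = 45
That uses only 10 ≤ 11, so 11 storage lockers are enough.

Yes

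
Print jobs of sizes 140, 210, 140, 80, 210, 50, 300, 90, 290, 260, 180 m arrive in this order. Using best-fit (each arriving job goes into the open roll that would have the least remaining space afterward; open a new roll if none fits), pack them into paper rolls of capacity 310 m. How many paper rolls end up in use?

7

  140 → roll 1 (new)  [load 140/310]
  210 → roll 2 (new)  [load 210/310]
  140 → roll 1  [load 280/310]
  80 → roll 2  [load 290/310]
  210 → roll 3 (new)  [load 210/310]
  50 → roll 3  [load 260/310]
  300 → roll 4 (new)  [load 300/310]
  90 → roll 5 (new)  [load 90/310]
  290 → roll 6 (new)  [load 290/310]
  260 → roll 7 (new)  [load 260/310]
  180 → roll 5  [load 270/310]
7 paper rolls opened.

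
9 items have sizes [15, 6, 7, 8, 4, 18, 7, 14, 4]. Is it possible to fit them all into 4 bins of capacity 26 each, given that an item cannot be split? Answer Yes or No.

A valid assignment using 4 bins:
  bin 1: 18 + 8 = 26
  bin 2: 15 + 7 + 4 = 26
  bin 3: 14 + 7 + 4 = 25
  bin 4: 6 = 6
Every load is within 26, so 4 bins suffice.

Yes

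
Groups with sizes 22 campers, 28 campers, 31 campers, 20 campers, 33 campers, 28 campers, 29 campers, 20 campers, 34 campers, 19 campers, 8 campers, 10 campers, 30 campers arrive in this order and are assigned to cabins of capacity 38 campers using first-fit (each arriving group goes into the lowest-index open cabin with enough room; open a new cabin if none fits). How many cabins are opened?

11

  22 → cabin 1 (new)  [load 22/38]
  28 → cabin 2 (new)  [load 28/38]
  31 → cabin 3 (new)  [load 31/38]
  20 → cabin 4 (new)  [load 20/38]
  33 → cabin 5 (new)  [load 33/38]
  28 → cabin 6 (new)  [load 28/38]
  29 → cabin 7 (new)  [load 29/38]
  20 → cabin 8 (new)  [load 20/38]
  34 → cabin 9 (new)  [load 34/38]
  19 → cabin 10 (new)  [load 19/38]
  8 → cabin 1  [load 30/38]
  10 → cabin 2  [load 38/38]
  30 → cabin 11 (new)  [load 30/38]
11 cabins opened.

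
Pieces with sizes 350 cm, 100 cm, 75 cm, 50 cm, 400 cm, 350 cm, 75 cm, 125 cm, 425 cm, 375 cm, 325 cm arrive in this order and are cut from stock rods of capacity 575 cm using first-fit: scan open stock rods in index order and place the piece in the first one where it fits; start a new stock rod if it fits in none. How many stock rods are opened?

  350 → stock rod 1 (new)  [load 350/575]
  100 → stock rod 1  [load 450/575]
  75 → stock rod 1  [load 525/575]
  50 → stock rod 1  [load 575/575]
  400 → stock rod 2 (new)  [load 400/575]
  350 → stock rod 3 (new)  [load 350/575]
  75 → stock rod 2  [load 475/575]
  125 → stock rod 3  [load 475/575]
  425 → stock rod 4 (new)  [load 425/575]
  375 → stock rod 5 (new)  [load 375/575]
  325 → stock rod 6 (new)  [load 325/575]
6 stock rods opened.

6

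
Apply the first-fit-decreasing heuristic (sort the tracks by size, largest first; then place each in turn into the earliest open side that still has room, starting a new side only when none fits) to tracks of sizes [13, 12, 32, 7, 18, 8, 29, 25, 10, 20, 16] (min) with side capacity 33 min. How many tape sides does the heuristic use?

Sorted descending: 32, 29, 25, 20, 18, 16, 13, 12, 10, 8, 7.
  32 → side 1 (new)  [load 32/33]
  29 → side 2 (new)  [load 29/33]
  25 → side 3 (new)  [load 25/33]
  20 → side 4 (new)  [load 20/33]
  18 → side 5 (new)  [load 18/33]
  16 → side 6 (new)  [load 16/33]
  13 → side 4  [load 33/33]
  12 → side 5  [load 30/33]
  10 → side 6  [load 26/33]
  8 → side 3  [load 33/33]
  7 → side 6  [load 33/33]
6 tape sides opened.

6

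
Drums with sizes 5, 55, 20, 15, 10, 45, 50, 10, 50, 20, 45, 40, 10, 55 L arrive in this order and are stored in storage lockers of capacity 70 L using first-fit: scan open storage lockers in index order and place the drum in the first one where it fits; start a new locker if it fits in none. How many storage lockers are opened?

  5 → locker 1 (new)  [load 5/70]
  55 → locker 1  [load 60/70]
  20 → locker 2 (new)  [load 20/70]
  15 → locker 2  [load 35/70]
  10 → locker 1  [load 70/70]
  45 → locker 3 (new)  [load 45/70]
  50 → locker 4 (new)  [load 50/70]
  10 → locker 2  [load 45/70]
  50 → locker 5 (new)  [load 50/70]
  20 → locker 2  [load 65/70]
  45 → locker 6 (new)  [load 45/70]
  40 → locker 7 (new)  [load 40/70]
  10 → locker 3  [load 55/70]
  55 → locker 8 (new)  [load 55/70]
8 storage lockers opened.

8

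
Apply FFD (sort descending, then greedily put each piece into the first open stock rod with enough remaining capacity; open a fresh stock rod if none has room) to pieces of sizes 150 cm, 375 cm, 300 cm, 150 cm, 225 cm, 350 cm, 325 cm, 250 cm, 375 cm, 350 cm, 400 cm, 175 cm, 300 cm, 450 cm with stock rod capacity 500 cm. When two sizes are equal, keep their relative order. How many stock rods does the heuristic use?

Sorted descending: 450, 400, 375, 375, 350, 350, 325, 300, 300, 250, 225, 175, 150, 150.
  450 → stock rod 1 (new)  [load 450/500]
  400 → stock rod 2 (new)  [load 400/500]
  375 → stock rod 3 (new)  [load 375/500]
  375 → stock rod 4 (new)  [load 375/500]
  350 → stock rod 5 (new)  [load 350/500]
  350 → stock rod 6 (new)  [load 350/500]
  325 → stock rod 7 (new)  [load 325/500]
  300 → stock rod 8 (new)  [load 300/500]
  300 → stock rod 9 (new)  [load 300/500]
  250 → stock rod 10 (new)  [load 250/500]
  225 → stock rod 10  [load 475/500]
  175 → stock rod 7  [load 500/500]
  150 → stock rod 5  [load 500/500]
  150 → stock rod 6  [load 500/500]
10 stock rods opened.

10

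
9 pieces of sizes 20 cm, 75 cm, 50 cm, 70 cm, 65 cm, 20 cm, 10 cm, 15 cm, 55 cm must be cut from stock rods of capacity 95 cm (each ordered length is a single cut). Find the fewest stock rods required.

Total = 75 + 70 + 65 + 55 + 50 + 20 + 20 + 15 + 10 = 380 cm.
Lower bound: ⌈380/95⌉ = 4 stock rods.
Also, 5 pieces each exceed 95/2 cm, and no two of those can share a stock rod, so at least 5 stock rods are needed.
A packing using 5 stock rods:
  stock rod 1: 75 + 20 = 95
  stock rod 2: 70 + 20 = 90
  stock rod 3: 65 + 15 + 10 = 90
  stock rod 4: 55 = 55
  stock rod 5: 50 = 50
This matches the lower bound, so 5 is optimal.

5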